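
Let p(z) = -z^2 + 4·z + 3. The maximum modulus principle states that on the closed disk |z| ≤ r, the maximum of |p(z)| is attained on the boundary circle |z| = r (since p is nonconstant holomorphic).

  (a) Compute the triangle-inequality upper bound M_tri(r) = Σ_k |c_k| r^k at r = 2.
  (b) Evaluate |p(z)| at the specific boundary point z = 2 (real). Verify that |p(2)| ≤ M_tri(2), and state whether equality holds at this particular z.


Coefficients: c_0 = 3, c_1 = 4, c_2 = -1. Radius r = 2.
Part (a). Triangle bound: M_tri(r) = Σ_k |c_k| r^k
  = |3|·2^0 + |4|·2^1 + |-1|·2^2
  = 3 + 8 + 4 = 15.
This bounds M(r) := max_{|z|=r} |p(z)| from above; equality holds iff all terms c_k z^k can be made to align in phase at a single z on |z|=r.
Part (b). At z = 2 (real, on the circle |z| = r):
  p(2) = (3)·2^0 + (4)·2^1 + (-1)·2^2 = 7.
  |p(2)| = 7.
Check: |p(2)| = 7 ≤ 15 = M_tri(2). ✓ Equality does not hold at z = 2 (the coefficients have mixed signs, so the terms do not all align in phase there).

M_tri(2) = 15; |p(2)| = 7; equality at z=2: no.


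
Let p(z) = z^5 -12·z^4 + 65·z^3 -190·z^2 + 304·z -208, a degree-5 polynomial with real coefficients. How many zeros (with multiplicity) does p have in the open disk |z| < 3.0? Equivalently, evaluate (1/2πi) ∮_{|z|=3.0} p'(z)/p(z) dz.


The zeros of p are: 2, (2 + 2i), (2 - 2i), (3 + 2i), (3 - 2i).
Their magnitudes are: 2, 2.828, 2.828, 3.606, 3.606.
Zeros with |z| < R = 3.0: 2, (2 + 2i), (2 - 2i).
Count = 3.
By the argument principle, (1/2πi) ∮_{|z|=R} p'(z)/p(z) dz equals exactly this count.

Number of zeros inside |z| < 3.0: 3.


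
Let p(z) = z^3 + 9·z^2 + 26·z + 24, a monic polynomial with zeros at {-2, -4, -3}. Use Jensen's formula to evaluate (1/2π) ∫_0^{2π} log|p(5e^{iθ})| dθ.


Zeros: -4, -3, -2; r = 5.
Inside |z| < r: -4, -3, -2. Outside (|z| ≥ r): ∅.
p(0) = 24, so log|p(0)| = log(24) = 3.1781.
Apply Jensen: I(r) = log|p(0)| + Σ_k log(r/|z_k|), summed over zeros inside |z| < r.
  log(r/|z_k|) for z_k = -2: log(5/2) = 0.9163
  log(r/|z_k|) for z_k = -4: log(5/4) = 0.2231
  log(r/|z_k|) for z_k = -3: log(5/3) = 0.5108
Sum over inside zeros: 1.6503.
I(r) = log|p(0)| + (inside sum) = 3.1781 + 1.6503 = 4.8283.
Closed form (all zeros inside, monic): I(r) = n·log(r) = 3·log(5) = 4.8283. ✓

I(r) ≈ 4.8283.


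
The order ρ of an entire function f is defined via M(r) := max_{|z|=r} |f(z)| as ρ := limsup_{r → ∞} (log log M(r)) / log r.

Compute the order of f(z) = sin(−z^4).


Write sin(w) = (e^{iw} ± e^{−iw})/(2 or 2i), so |sin(w)| ≤ e^{|w|}. With w = −z^4, |w| ≤ 1r^4 + 0 on |z|=r, giving M(r) ≤ e^{1r^4 + 0} and ρ ≤ 4. For the lower bound, choose z on |z|=r with -1z^4 purely imaginary of modulus 1r^4; then |sin(−z^4)| grows like e^{1r^4}/2, so ρ ≥ 4. Hence ρ = 4.
Therefore ρ = 4.

Order ρ = 4.


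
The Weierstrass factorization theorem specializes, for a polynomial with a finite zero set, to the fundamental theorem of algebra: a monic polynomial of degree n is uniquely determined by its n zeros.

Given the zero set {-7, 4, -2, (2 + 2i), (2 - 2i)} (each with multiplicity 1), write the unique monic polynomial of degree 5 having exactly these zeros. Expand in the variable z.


The polynomial is p(z) = ∏_{α ∈ S} (z − α), where S = {-7, 4, -2, (2 + 2i), (2 - 2i)}.
Expanding the product yields: p(z) = z^5 + z^4 -34·z^3 + 72·z^2 + 48·z -448.
Note conjugate pairs combine to real quadratics: (z − (2+2i))(z − (2−2i)) = z² − 4z + 8.
The resulting polynomial has degree 5 and real coefficients as required.

p(z) = z^5 + z^4 -34·z^3 + 72·z^2 + 48·z -448.


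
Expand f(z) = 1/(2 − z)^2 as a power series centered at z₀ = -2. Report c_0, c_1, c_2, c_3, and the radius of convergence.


Let w = z − z₀, so z = z₀ + w.
Then 2 − z = 2 − (z₀ + w) = (2 − z₀) − w = 4 − w.
f(z) = 1/(4 − w)^2 = (1/(4)^2) · (1 − w/(4))^{−2}.
By the binomial series (1−u)^{−2} = Σ_{n≥0} C(n+1, 1) u^n for |u|<1, with u = w/(4):
  c_n = C(n+1, 1) / (4)^(n+2).
  c_0 = 1/(4)^2 = 1/16.
  c_1 = 2/(4)^3 = 1/32.
  c_2 = 3/(4)^4 = 3/256.
  c_3 = 4/(4)^5 = 1/256.
The series is valid for |w/d| < 1, i.e. |z − z₀| < |d|.
Radius of convergence: R = |2 − z₀| = |4| = 4 (distance from z₀ to the singularity z = 2).

c_0 = 1/16, c_1 = 1/32, c_2 = 3/256, c_3 = 1/256; R = 4.


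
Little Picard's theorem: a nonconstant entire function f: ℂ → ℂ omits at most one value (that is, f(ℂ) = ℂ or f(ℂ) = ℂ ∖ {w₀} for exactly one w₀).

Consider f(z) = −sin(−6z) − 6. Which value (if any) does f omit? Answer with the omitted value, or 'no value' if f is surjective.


Little Picard bounds the complement of f(ℂ) to at most one point.
sin is entire and surjective onto ℂ: for every w ∈ ℂ, sin(ζ) = w has a solution ζ ∈ ℂ (e.g., via the complex inverse arcsin). With ζ = −6z this gives z = ζ/(-6). Then -1·sin(−6z) takes every value in -1·ℂ = ℂ, and adding -6 is a bijection of ℂ. So f is surjective and omits no value. (Note: only on the real line is sin bounded by [−1, 1].)

Omitted value: no value.


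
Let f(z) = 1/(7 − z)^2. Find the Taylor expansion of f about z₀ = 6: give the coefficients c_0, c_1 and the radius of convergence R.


Let w = z − z₀, so z = z₀ + w.
Then 7 − z = 7 − (z₀ + w) = (7 − z₀) − w = 1 − w.
f(z) = 1/(1 − w)^2 = (1/(1)^2) · (1 − w/(1))^{−2}.
By the binomial series (1−u)^{−2} = Σ_{n≥0} C(n+1, 1) u^n for |u|<1, with u = w/(1):
  c_n = C(n+1, 1) / (1)^(n+2).
  c_0 = 1/(1)^2 = 1.
  c_1 = 2/(1)^3 = 2.
The series is valid for |w/d| < 1, i.e. |z − z₀| < |d|.
Radius of convergence: R = |7 − z₀| = |1| = 1 (distance from z₀ to the singularity z = 7).

c_0 = 1, c_1 = 2; R = 1.


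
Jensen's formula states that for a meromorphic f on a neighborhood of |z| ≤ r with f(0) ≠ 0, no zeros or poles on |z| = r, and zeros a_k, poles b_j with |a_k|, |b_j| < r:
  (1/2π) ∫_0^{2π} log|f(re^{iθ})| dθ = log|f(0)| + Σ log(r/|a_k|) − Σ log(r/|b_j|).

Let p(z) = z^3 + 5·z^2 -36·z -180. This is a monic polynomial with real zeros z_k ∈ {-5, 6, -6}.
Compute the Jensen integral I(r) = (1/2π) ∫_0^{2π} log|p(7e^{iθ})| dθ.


Zeros: -6, -5, 6; r = 7.
Inside |z| < r: -6, -5, 6. Outside (|z| ≥ r): ∅.
p(0) = -180, so log|p(0)| = log(180) = 5.1930.
Apply Jensen: I(r) = log|p(0)| + Σ_k log(r/|z_k|), summed over zeros inside |z| < r.
  log(r/|z_k|) for z_k = -5: log(7/5) = 0.3365
  log(r/|z_k|) for z_k = 6: log(7/6) = 0.1542
  log(r/|z_k|) for z_k = -6: log(7/6) = 0.1542
Sum over inside zeros: 0.6448.
I(r) = log|p(0)| + (inside sum) = 5.1930 + 0.6448 = 5.8377.
Closed form (all zeros inside, monic): I(r) = n·log(r) = 3·log(7) = 5.8377. ✓

I(r) ≈ 5.8377.


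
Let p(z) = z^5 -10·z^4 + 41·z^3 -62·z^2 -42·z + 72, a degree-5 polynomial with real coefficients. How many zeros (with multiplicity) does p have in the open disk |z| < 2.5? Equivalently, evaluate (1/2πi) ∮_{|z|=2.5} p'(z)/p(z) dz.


The zeros of p are: 4, (3 + 3i), (3 - 3i), -1, 1.
Their magnitudes are: 4, 4.243, 4.243, 1, 1.
Zeros with |z| < R = 2.5: -1, 1.
Count = 2.
By the argument principle, (1/2πi) ∮_{|z|=R} p'(z)/p(z) dz equals exactly this count.

Number of zeros inside |z| < 2.5: 2.


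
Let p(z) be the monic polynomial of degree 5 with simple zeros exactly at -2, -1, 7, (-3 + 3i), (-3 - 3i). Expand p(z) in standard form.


The polynomial is p(z) = ∏_{α ∈ S} (z − α), where S = {-2, -1, 7, (-3 + 3i), (-3 - 3i)}.
Expanding the product yields: p(z) = z^5 + 2·z^4 -25·z^3 -200·z^2 -426·z -252.
Note conjugate pairs combine to real quadratics: (z − (-3+3i))(z − (-3−3i)) = z² + 6z + 18.
The resulting polynomial has degree 5 and real coefficients as required.

p(z) = z^5 + 2·z^4 -25·z^3 -200·z^2 -426·z -252.


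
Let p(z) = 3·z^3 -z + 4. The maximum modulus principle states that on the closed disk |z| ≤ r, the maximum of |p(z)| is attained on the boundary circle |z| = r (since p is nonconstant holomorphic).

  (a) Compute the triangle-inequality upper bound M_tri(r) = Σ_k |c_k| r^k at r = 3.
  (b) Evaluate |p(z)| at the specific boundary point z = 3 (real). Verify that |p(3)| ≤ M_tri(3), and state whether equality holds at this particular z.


Coefficients: c_0 = 4, c_1 = -1, c_2 = 0, c_3 = 3. Radius r = 3.
Part (a). Triangle bound: M_tri(r) = Σ_k |c_k| r^k
  = |4|·3^0 + |-1|·3^1 + |0|·3^2 + |3|·3^3
  = 4 + 3 + 0 + 81 = 88.
This bounds M(r) := max_{|z|=r} |p(z)| from above; equality holds iff all terms c_k z^k can be made to align in phase at a single z on |z|=r.
Part (b). At z = 3 (real, on the circle |z| = r):
  p(3) = (4)·3^0 + (-1)·3^1 + (0)·3^2 + (3)·3^3 = 82.
  |p(3)| = 82.
Check: |p(3)| = 82 ≤ 88 = M_tri(3). ✓ Equality does not hold at z = 3 (the coefficients have mixed signs, so the terms do not all align in phase there).

M_tri(3) = 88; |p(3)| = 82; equality at z=3: no.


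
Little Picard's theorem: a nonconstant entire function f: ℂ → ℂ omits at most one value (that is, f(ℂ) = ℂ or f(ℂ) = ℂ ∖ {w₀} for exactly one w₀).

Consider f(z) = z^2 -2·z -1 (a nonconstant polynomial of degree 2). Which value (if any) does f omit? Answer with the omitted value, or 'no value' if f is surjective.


Little Picard bounds the complement of f(ℂ) to at most one point.
For every w ∈ ℂ, the equation p(z) − w = 0 is a nonconstant polynomial in z and hence has at least one root by the fundamental theorem of algebra. So p is surjective onto ℂ, omitting no value.

Omitted value: no value.


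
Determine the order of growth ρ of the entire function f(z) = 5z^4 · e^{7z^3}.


M(r) = max_{|z|=r} |5|·|z|^4·|e^{7z^3}| = 5·r^4 · e^{7r^3} (the factors attain their maxima compatibly on |z|=r). Then log M(r) = log 5 + 4·log r + 7r^3, dominated by the last term, so log log M(r) ~ 3·log r. The polynomial factor 5z^4 contributes only a log r term and does not affect the order. ρ = 3.
Therefore ρ = 3.

Order ρ = 3.


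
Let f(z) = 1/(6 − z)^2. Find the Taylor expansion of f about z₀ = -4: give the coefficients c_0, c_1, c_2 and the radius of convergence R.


Let w = z − z₀, so z = z₀ + w.
Then 6 − z = 6 − (z₀ + w) = (6 − z₀) − w = 10 − w.
f(z) = 1/(10 − w)^2 = (1/(10)^2) · (1 − w/(10))^{−2}.
By the binomial series (1−u)^{−2} = Σ_{n≥0} C(n+1, 1) u^n for |u|<1, with u = w/(10):
  c_n = C(n+1, 1) / (10)^(n+2).
  c_0 = 1/(10)^2 = 1/100.
  c_1 = 2/(10)^3 = 1/500.
  c_2 = 3/(10)^4 = 3/10000.
The series is valid for |w/d| < 1, i.e. |z − z₀| < |d|.
Radius of convergence: R = |6 − z₀| = |10| = 10 (distance from z₀ to the singularity z = 6).

c_0 = 1/100, c_1 = 1/500, c_2 = 3/10000; R = 10.


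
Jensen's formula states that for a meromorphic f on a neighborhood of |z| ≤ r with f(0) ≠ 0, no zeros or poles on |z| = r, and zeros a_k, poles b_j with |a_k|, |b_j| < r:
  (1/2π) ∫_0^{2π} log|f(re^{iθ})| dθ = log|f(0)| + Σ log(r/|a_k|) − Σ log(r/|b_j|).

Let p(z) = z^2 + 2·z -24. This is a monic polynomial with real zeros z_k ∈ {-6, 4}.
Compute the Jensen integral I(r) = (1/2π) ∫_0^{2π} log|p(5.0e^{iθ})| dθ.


Zeros: -6, 4; r = 5.0.
Inside |z| < r: 4. Outside (|z| ≥ r): -6.
p(0) = -24, so log|p(0)| = log(24) = 3.1781.
Apply Jensen: I(r) = log|p(0)| + Σ_k log(r/|z_k|), summed over zeros inside |z| < r.
  log(r/|z_k|) for z_k = 4: log(5.0/4) = 0.2231
  Outside zeros (-6) contribute nothing to the Jensen sum.
Sum over inside zeros: 0.2231.
I(r) = log|p(0)| + (inside sum) = 3.1781 + 0.2231 = 3.4012.
Note: since some zeros are outside |z| ≤ r, the simplified n·log(r) form does NOT apply — only the inside zeros contribute.

I(r) ≈ 3.4012.


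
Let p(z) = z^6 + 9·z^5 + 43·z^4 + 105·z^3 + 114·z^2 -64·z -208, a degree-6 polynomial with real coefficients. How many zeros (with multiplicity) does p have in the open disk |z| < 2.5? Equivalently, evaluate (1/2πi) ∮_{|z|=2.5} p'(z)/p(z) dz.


The zeros of p are: (-2 + 3i), (-2 - 3i), (-2 + 2i), (-2 - 2i), -2, 1.
Their magnitudes are: 3.606, 3.606, 2.828, 2.828, 2, 1.
Zeros with |z| < R = 2.5: -2, 1.
Count = 2.
By the argument principle, (1/2πi) ∮_{|z|=R} p'(z)/p(z) dz equals exactly this count.

Number of zeros inside |z| < 2.5: 2.


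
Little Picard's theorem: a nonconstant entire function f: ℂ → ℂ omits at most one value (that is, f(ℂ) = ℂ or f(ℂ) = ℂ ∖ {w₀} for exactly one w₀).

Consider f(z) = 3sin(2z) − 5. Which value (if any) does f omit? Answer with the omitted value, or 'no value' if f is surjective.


Little Picard bounds the complement of f(ℂ) to at most one point.
sin is entire and surjective onto ℂ: for every w ∈ ℂ, sin(ζ) = w has a solution ζ ∈ ℂ (e.g., via the complex inverse arcsin). With ζ = 2z this gives z = ζ/(2). Then 3·sin(2z) takes every value in 3·ℂ = ℂ, and adding -5 is a bijection of ℂ. So f is surjective and omits no value. (Note: only on the real line is sin bounded by [−1, 1].)

Omitted value: no value.


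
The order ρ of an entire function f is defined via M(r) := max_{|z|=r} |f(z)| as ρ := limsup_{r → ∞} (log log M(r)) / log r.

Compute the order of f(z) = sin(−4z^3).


Write sin(w) = (e^{iw} ± e^{−iw})/(2 or 2i), so |sin(w)| ≤ e^{|w|}. With w = −4z^3, |w| ≤ 4r^3 + 0 on |z|=r, giving M(r) ≤ e^{4r^3 + 0} and ρ ≤ 3. For the lower bound, choose z on |z|=r with -4z^3 purely imaginary of modulus 4r^3; then |sin(−4z^3)| grows like e^{4r^3}/2, so ρ ≥ 3. Hence ρ = 3.
Therefore ρ = 3.

Order ρ = 3.


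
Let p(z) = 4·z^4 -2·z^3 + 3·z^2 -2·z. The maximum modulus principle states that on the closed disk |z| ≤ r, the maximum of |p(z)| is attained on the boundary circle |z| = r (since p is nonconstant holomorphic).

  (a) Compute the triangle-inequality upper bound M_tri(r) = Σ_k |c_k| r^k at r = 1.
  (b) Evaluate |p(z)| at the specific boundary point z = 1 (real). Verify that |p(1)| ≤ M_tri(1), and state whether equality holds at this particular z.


Coefficients: c_0 = 0, c_1 = -2, c_2 = 3, c_3 = -2, c_4 = 4. Radius r = 1.
Part (a). Triangle bound: M_tri(r) = Σ_k |c_k| r^k
  = |0|·1^0 + |-2|·1^1 + |3|·1^2 + |-2|·1^3 + |4|·1^4
  = 0 + 2 + 3 + 2 + 4 = 11.
This bounds M(r) := max_{|z|=r} |p(z)| from above; equality holds iff all terms c_k z^k can be made to align in phase at a single z on |z|=r.
Part (b). At z = 1 (real, on the circle |z| = r):
  p(1) = (0)·1^0 + (-2)·1^1 + (3)·1^2 + (-2)·1^3 + (4)·1^4 = 3.
  |p(1)| = 3.
Check: |p(1)| = 3 ≤ 11 = M_tri(1). ✓ Equality does not hold at z = 1 (the coefficients have mixed signs, so the terms do not all align in phase there).

M_tri(1) = 11; |p(1)| = 3; equality at z=1: no.


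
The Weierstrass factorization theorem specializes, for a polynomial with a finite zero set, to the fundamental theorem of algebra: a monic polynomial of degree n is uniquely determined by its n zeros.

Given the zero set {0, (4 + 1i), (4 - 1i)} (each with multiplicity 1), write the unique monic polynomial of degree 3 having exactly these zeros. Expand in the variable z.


The polynomial is p(z) = ∏_{α ∈ S} (z − α), where S = {0, (4 + 1i), (4 - 1i)}.
Expanding the product yields: p(z) = z^3 -8·z^2 + 17·z.
Note conjugate pairs combine to real quadratics: (z − (4+1i))(z − (4−1i)) = z² − 8z + 17.
The resulting polynomial has degree 3 and real coefficients as required.

p(z) = z^3 -8·z^2 + 17·z.


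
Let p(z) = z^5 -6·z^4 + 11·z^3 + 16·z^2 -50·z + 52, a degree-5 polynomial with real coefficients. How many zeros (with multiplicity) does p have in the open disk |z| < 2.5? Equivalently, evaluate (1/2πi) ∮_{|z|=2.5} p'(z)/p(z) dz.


The zeros of p are: (1 + 1i), (1 - 1i), -2, (3 + 2i), (3 - 2i).
Their magnitudes are: 1.414, 1.414, 2, 3.606, 3.606.
Zeros with |z| < R = 2.5: (1 + 1i), (1 - 1i), -2.
Count = 3.
By the argument principle, (1/2πi) ∮_{|z|=R} p'(z)/p(z) dz equals exactly this count.

Number of zeros inside |z| < 2.5: 3.


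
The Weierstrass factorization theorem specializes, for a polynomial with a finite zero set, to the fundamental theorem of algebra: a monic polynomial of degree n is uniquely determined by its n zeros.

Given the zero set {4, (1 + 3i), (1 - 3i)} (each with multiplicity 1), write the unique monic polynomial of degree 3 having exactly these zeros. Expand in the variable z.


The polynomial is p(z) = ∏_{α ∈ S} (z − α), where S = {4, (1 + 3i), (1 - 3i)}.
Expanding the product yields: p(z) = z^3 -6·z^2 + 18·z -40.
Note conjugate pairs combine to real quadratics: (z − (1+3i))(z − (1−3i)) = z² − 2z + 10.
The resulting polynomial has degree 3 and real coefficients as required.

p(z) = z^3 -6·z^2 + 18·z -40.


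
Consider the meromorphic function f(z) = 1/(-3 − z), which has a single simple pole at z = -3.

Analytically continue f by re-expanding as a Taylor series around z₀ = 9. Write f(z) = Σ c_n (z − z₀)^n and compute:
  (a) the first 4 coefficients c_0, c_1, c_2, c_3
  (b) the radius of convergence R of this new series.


Let w = z − z₀, so z = z₀ + w.
Then -3 − z = -3 − (z₀ + w) = (-3 − z₀) − w = -12 − w.
f(z) = 1/(-12 − w) = (1/(-12)) · 1/(1 − w/(-12)) = Σ_{n≥0} w^n / (-12)^(n+1).
So c_n = 1/(-12)^(n+1):
  c_0 = 1/(-12)^1 = -1/12.
  c_1 = 1/(-12)^2 = 1/144.
  c_2 = 1/(-12)^3 = -1/1728.
  c_3 = 1/(-12)^4 = 1/20736.
The series is valid for |w/d| < 1, i.e. |z − z₀| < |d|.
Radius of convergence: R = |-3 − z₀| = |-12| = 12 (distance from z₀ to the singularity z = -3).

c_0 = -1/12, c_1 = 1/144, c_2 = -1/1728, c_3 = 1/20736; R = 12.


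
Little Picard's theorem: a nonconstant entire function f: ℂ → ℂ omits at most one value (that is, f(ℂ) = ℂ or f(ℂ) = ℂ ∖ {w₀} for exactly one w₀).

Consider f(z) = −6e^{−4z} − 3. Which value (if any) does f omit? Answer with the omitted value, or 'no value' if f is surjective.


Little Picard bounds the complement of f(ℂ) to at most one point.
e^{−4z} is never zero on ℂ, so -6·e^{−4z} takes every value in ℂ ∖ {0}. Adding -3 shifts the range to ℂ ∖ {-3}. Thus f omits exactly the value -3.

Omitted value: -3.


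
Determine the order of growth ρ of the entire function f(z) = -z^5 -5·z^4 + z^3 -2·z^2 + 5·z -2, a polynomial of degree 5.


|f(z)| ≤ Σ|c_k|·r^k = O(r^5) as r → ∞. Polynomial growth is O(e^{r^ε}) for every ε > 0 (since r^5/e^{r^ε} → 0), so ρ ≤ ε for all ε > 0, i.e. ρ = 0. Every nonconstant polynomial has order 0.
Therefore ρ = 0.

Order ρ = 0.


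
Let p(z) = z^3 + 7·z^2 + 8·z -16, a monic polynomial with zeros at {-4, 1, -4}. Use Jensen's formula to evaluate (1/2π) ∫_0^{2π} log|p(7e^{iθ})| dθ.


Zeros: -4, -4, 1; r = 7.
Inside |z| < r: -4, -4, 1. Outside (|z| ≥ r): ∅.
p(0) = -16, so log|p(0)| = log(16) = 2.7726.
Apply Jensen: I(r) = log|p(0)| + Σ_k log(r/|z_k|), summed over zeros inside |z| < r.
  log(r/|z_k|) for z_k = -4: log(7/4) = 0.5596
  log(r/|z_k|) for z_k = 1: log(7/1) = 1.9459
  log(r/|z_k|) for z_k = -4: log(7/4) = 0.5596
Sum over inside zeros: 3.0651.
I(r) = log|p(0)| + (inside sum) = 2.7726 + 3.0651 = 5.8377.
Closed form (all zeros inside, monic): I(r) = n·log(r) = 3·log(7) = 5.8377. ✓

I(r) ≈ 5.8377.


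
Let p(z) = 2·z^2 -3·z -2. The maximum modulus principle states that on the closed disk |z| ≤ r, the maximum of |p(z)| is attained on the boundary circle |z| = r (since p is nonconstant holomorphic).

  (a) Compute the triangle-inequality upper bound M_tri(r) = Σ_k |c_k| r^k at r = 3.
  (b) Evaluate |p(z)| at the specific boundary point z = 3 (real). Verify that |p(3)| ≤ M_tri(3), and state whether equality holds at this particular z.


Coefficients: c_0 = -2, c_1 = -3, c_2 = 2. Radius r = 3.
Part (a). Triangle bound: M_tri(r) = Σ_k |c_k| r^k
  = |-2|·3^0 + |-3|·3^1 + |2|·3^2
  = 2 + 9 + 18 = 29.
This bounds M(r) := max_{|z|=r} |p(z)| from above; equality holds iff all terms c_k z^k can be made to align in phase at a single z on |z|=r.
Part (b). At z = 3 (real, on the circle |z| = r):
  p(3) = (-2)·3^0 + (-3)·3^1 + (2)·3^2 = 7.
  |p(3)| = 7.
Check: |p(3)| = 7 ≤ 29 = M_tri(3). ✓ Equality does not hold at z = 3 (the coefficients have mixed signs, so the terms do not all align in phase there).

M_tri(3) = 29; |p(3)| = 7; equality at z=3: no.


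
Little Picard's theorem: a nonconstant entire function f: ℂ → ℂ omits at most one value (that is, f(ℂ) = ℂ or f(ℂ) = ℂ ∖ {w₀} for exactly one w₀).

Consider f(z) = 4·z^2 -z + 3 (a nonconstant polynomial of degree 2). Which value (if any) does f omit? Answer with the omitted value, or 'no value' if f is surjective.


Little Picard bounds the complement of f(ℂ) to at most one point.
For every w ∈ ℂ, the equation p(z) − w = 0 is a nonconstant polynomial in z and hence has at least one root by the fundamental theorem of algebra. So p is surjective onto ℂ, omitting no value.

Omitted value: no value.


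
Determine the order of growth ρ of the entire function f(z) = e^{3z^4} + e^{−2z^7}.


Each summand is entire of order 4 and 7 respectively (as in the single-exponential case). The order of a sum is at most the max of the orders, so ρ ≤ 7. For the lower bound: on |z|=r choose arg z so that -2z^7 is real positive; then |e^{-2z^7}| = e^{2r^7} while |e^{3z^4}| ≤ e^{3r^4} = o(e^{2r^7}). So |f| ≥ e^{2r^7}(1 − o(1)) and ρ ≥ 7. Hence ρ = max(4, 7) = 7.
Therefore ρ = 7.

Order ρ = 7.


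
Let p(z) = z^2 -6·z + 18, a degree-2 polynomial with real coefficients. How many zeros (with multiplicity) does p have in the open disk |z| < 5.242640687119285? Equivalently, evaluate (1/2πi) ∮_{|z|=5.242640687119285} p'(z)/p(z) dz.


The zeros of p are: (3 + 3i), (3 - 3i).
Their magnitudes are: 4.243, 4.243.
Zeros with |z| < R = 5.242640687119285: (3 + 3i), (3 - 3i).
Count = 2.
By the argument principle, (1/2πi) ∮_{|z|=R} p'(z)/p(z) dz equals exactly this count.

Number of zeros inside |z| < 5.242640687119285: 2.


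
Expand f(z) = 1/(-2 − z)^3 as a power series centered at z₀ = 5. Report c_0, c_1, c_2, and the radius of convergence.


Let w = z − z₀, so z = z₀ + w.
Then -2 − z = -2 − (z₀ + w) = (-2 − z₀) − w = -7 − w.
f(z) = 1/(-7 − w)^3 = (1/(-7)^3) · (1 − w/(-7))^{−3}.
By the binomial series (1−u)^{−3} = Σ_{n≥0} C(n+2, 2) u^n for |u|<1, with u = w/(-7):
  c_n = C(n+2, 2) / (-7)^(n+3).
  c_0 = 1/(-7)^3 = -1/343.
  c_1 = 3/(-7)^4 = 3/2401.
  c_2 = 6/(-7)^5 = -6/16807.
The series is valid for |w/d| < 1, i.e. |z − z₀| < |d|.
Radius of convergence: R = |-2 − z₀| = |-7| = 7 (distance from z₀ to the singularity z = -2).

c_0 = -1/343, c_1 = 3/2401, c_2 = -6/16807; R = 7.


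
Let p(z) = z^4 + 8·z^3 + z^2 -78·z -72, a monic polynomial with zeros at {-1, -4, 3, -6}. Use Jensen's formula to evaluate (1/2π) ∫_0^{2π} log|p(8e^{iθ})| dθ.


Zeros: -6, -4, -1, 3; r = 8.
Inside |z| < r: -6, -4, -1, 3. Outside (|z| ≥ r): ∅.
p(0) = -72, so log|p(0)| = log(72) = 4.2767.
Apply Jensen: I(r) = log|p(0)| + Σ_k log(r/|z_k|), summed over zeros inside |z| < r.
  log(r/|z_k|) for z_k = -1: log(8/1) = 2.0794
  log(r/|z_k|) for z_k = -4: log(8/4) = 0.6931
  log(r/|z_k|) for z_k = 3: log(8/3) = 0.9808
  log(r/|z_k|) for z_k = -6: log(8/6) = 0.2877
Sum over inside zeros: 4.0411.
I(r) = log|p(0)| + (inside sum) = 4.2767 + 4.0411 = 8.3178.
Closed form (all zeros inside, monic): I(r) = n·log(r) = 4·log(8) = 8.3178. ✓

I(r) ≈ 8.3178.


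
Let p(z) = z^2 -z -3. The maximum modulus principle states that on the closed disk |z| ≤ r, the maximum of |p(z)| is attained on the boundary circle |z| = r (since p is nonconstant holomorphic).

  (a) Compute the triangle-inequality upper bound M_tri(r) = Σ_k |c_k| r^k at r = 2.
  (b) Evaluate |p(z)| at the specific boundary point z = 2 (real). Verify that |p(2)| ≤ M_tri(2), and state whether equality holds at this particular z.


Coefficients: c_0 = -3, c_1 = -1, c_2 = 1. Radius r = 2.
Part (a). Triangle bound: M_tri(r) = Σ_k |c_k| r^k
  = |-3|·2^0 + |-1|·2^1 + |1|·2^2
  = 3 + 2 + 4 = 9.
This bounds M(r) := max_{|z|=r} |p(z)| from above; equality holds iff all terms c_k z^k can be made to align in phase at a single z on |z|=r.
Part (b). At z = 2 (real, on the circle |z| = r):
  p(2) = (-3)·2^0 + (-1)·2^1 + (1)·2^2 = -1.
  |p(2)| = 1.
Check: |p(2)| = 1 ≤ 9 = M_tri(2). ✓ Equality does not hold at z = 2 (the coefficients have mixed signs, so the terms do not all align in phase there).

M_tri(2) = 9; |p(2)| = 1; equality at z=2: no.


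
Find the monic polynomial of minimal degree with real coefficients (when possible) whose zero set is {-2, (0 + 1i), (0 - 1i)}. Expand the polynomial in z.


The polynomial is p(z) = ∏_{α ∈ S} (z − α), where S = {-2, (0 + 1i), (0 - 1i)}.
Expanding the product yields: p(z) = z^3 + 2·z^2 + z + 2.
Note conjugate pairs combine to real quadratics: (z − (0+1i))(z − (0−1i)) = z² + 1.
The resulting polynomial has degree 3 and real coefficients as required.

p(z) = z^3 + 2·z^2 + z + 2.


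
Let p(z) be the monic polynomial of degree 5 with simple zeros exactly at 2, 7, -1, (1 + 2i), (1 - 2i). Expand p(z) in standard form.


The polynomial is p(z) = ∏_{α ∈ S} (z − α), where S = {2, 7, -1, (1 + 2i), (1 - 2i)}.
Expanding the product yields: p(z) = z^5 -10·z^4 + 26·z^3 -36·z^2 -3·z + 70.
Note conjugate pairs combine to real quadratics: (z − (1+2i))(z − (1−2i)) = z² − 2z + 5.
The resulting polynomial has degree 5 and real coefficients as required.

p(z) = z^5 -10·z^4 + 26·z^3 -36·z^2 -3·z + 70.


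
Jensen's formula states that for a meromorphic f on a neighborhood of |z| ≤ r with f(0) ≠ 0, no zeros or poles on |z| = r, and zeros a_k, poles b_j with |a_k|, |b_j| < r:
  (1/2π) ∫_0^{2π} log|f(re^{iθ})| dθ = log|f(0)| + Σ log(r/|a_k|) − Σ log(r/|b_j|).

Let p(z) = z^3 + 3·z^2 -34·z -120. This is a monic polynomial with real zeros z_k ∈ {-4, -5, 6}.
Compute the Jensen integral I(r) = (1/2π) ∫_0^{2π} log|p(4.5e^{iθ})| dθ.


Zeros: -5, -4, 6; r = 4.5.
Inside |z| < r: -4. Outside (|z| ≥ r): -5, 6.
p(0) = -120, so log|p(0)| = log(120) = 4.7875.
Apply Jensen: I(r) = log|p(0)| + Σ_k log(r/|z_k|), summed over zeros inside |z| < r.
  log(r/|z_k|) for z_k = -4: log(4.5/4) = 0.1178
  Outside zeros (-5, 6) contribute nothing to the Jensen sum.
Sum over inside zeros: 0.1178.
I(r) = log|p(0)| + (inside sum) = 4.7875 + 0.1178 = 4.9053.
Note: since some zeros are outside |z| ≤ r, the simplified n·log(r) form does NOT apply — only the inside zeros contribute.

I(r) ≈ 4.9053.


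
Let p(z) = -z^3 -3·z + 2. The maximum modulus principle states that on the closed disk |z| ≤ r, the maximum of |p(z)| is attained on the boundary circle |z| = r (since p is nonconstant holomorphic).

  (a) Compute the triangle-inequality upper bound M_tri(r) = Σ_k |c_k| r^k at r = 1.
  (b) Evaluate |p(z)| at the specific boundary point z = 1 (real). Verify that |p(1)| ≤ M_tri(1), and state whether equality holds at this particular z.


Coefficients: c_0 = 2, c_1 = -3, c_2 = 0, c_3 = -1. Radius r = 1.
Part (a). Triangle bound: M_tri(r) = Σ_k |c_k| r^k
  = |2|·1^0 + |-3|·1^1 + |0|·1^2 + |-1|·1^3
  = 2 + 3 + 0 + 1 = 6.
This bounds M(r) := max_{|z|=r} |p(z)| from above; equality holds iff all terms c_k z^k can be made to align in phase at a single z on |z|=r.
Part (b). At z = 1 (real, on the circle |z| = r):
  p(1) = (2)·1^0 + (-3)·1^1 + (0)·1^2 + (-1)·1^3 = -2.
  |p(1)| = 2.
Check: |p(1)| = 2 ≤ 6 = M_tri(1). ✓ Equality does not hold at z = 1 (the coefficients have mixed signs, so the terms do not all align in phase there).

M_tri(1) = 6; |p(1)| = 2; equality at z=1: no.


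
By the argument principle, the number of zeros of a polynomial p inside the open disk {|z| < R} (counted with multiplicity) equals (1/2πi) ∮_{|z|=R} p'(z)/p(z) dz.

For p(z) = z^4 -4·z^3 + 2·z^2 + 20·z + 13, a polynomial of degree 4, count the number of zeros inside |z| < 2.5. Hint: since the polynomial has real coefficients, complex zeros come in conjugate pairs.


The zeros of p are: -1, -1, (3 + 2i), (3 - 2i).
Their magnitudes are: 1, 1, 3.606, 3.606.
Zeros with |z| < R = 2.5: -1, -1.
Count = 2.
By the argument principle, (1/2πi) ∮_{|z|=R} p'(z)/p(z) dz equals exactly this count.

Number of zeros inside |z| < 2.5: 2.


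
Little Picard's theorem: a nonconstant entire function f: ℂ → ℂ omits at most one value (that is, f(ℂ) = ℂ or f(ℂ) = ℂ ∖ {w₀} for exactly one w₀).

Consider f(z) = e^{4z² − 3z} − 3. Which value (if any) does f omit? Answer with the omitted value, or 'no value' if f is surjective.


Little Picard bounds the complement of f(ℂ) to at most one point.
The exponent g(z) = 4z² − 3z is a nonconstant polynomial, hence surjective onto ℂ. So e^{g(z)} takes every value in {e^w : w ∈ ℂ} = ℂ ∖ {0}. Adding -3 shifts the range to ℂ ∖ {-3}. f omits exactly -3.

Omitted value: -3.


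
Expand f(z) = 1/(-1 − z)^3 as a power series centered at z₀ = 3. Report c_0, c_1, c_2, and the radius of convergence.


Let w = z − z₀, so z = z₀ + w.
Then -1 − z = -1 − (z₀ + w) = (-1 − z₀) − w = -4 − w.
f(z) = 1/(-4 − w)^3 = (1/(-4)^3) · (1 − w/(-4))^{−3}.
By the binomial series (1−u)^{−3} = Σ_{n≥0} C(n+2, 2) u^n for |u|<1, with u = w/(-4):
  c_n = C(n+2, 2) / (-4)^(n+3).
  c_0 = 1/(-4)^3 = -1/64.
  c_1 = 3/(-4)^4 = 3/256.
  c_2 = 6/(-4)^5 = -3/512.
The series is valid for |w/d| < 1, i.e. |z − z₀| < |d|.
Radius of convergence: R = |-1 − z₀| = |-4| = 4 (distance from z₀ to the singularity z = -1).

c_0 = -1/64, c_1 = 3/256, c_2 = -3/512; R = 4.


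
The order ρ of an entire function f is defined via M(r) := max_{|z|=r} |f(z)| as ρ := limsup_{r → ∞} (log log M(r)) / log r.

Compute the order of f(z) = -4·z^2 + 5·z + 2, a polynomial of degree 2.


|f(z)| ≤ Σ|c_k|·r^k = O(r^2) as r → ∞. Polynomial growth is O(e^{r^ε}) for every ε > 0 (since r^2/e^{r^ε} → 0), so ρ ≤ ε for all ε > 0, i.e. ρ = 0. Every nonconstant polynomial has order 0.
Therefore ρ = 0.

Order ρ = 0.


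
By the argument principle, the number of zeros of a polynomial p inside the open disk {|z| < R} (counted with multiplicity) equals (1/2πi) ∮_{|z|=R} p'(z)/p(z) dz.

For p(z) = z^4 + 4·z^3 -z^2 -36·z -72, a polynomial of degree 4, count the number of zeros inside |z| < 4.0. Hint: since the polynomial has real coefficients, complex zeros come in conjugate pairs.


The zeros of p are: (-2 + 2i), (-2 - 2i), 3, -3.
Their magnitudes are: 2.828, 2.828, 3, 3.
Zeros with |z| < R = 4.0: (-2 + 2i), (-2 - 2i), 3, -3.
Count = 4.
By the argument principle, (1/2πi) ∮_{|z|=R} p'(z)/p(z) dz equals exactly this count.

Number of zeros inside |z| < 4.0: 4.


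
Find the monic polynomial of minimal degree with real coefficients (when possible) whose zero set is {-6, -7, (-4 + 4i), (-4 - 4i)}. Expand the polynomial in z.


The polynomial is p(z) = ∏_{α ∈ S} (z − α), where S = {-6, -7, (-4 + 4i), (-4 - 4i)}.
Expanding the product yields: p(z) = z^4 + 21·z^3 + 178·z^2 + 752·z + 1344.
Note conjugate pairs combine to real quadratics: (z − (-4+4i))(z − (-4−4i)) = z² + 8z + 32.
The resulting polynomial has degree 4 and real coefficients as required.

p(z) = z^4 + 21·z^3 + 178·z^2 + 752·z + 1344.


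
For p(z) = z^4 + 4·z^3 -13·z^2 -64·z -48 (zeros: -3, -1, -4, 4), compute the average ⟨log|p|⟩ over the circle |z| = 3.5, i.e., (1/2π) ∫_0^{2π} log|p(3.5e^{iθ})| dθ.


Zeros: -4, -3, -1, 4; r = 3.5.
Inside |z| < r: -3, -1. Outside (|z| ≥ r): -4, 4.
p(0) = -48, so log|p(0)| = log(48) = 3.8712.
Apply Jensen: I(r) = log|p(0)| + Σ_k log(r/|z_k|), summed over zeros inside |z| < r.
  log(r/|z_k|) for z_k = -3: log(3.5/3) = 0.1542
  log(r/|z_k|) for z_k = -1: log(3.5/1) = 1.2528
  Outside zeros (-4, 4) contribute nothing to the Jensen sum.
Sum over inside zeros: 1.4069.
I(r) = log|p(0)| + (inside sum) = 3.8712 + 1.4069 = 5.2781.
Note: since some zeros are outside |z| ≤ r, the simplified n·log(r) form does NOT apply — only the inside zeros contribute.

I(r) ≈ 5.2781.


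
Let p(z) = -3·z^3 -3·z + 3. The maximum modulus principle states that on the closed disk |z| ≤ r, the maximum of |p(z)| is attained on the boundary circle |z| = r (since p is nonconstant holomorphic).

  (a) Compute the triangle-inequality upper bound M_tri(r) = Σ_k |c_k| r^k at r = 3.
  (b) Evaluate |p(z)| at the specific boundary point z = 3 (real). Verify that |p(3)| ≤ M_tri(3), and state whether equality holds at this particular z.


Coefficients: c_0 = 3, c_1 = -3, c_2 = 0, c_3 = -3. Radius r = 3.
Part (a). Triangle bound: M_tri(r) = Σ_k |c_k| r^k
  = |3|·3^0 + |-3|·3^1 + |0|·3^2 + |-3|·3^3
  = 3 + 9 + 0 + 81 = 93.
This bounds M(r) := max_{|z|=r} |p(z)| from above; equality holds iff all terms c_k z^k can be made to align in phase at a single z on |z|=r.
Part (b). At z = 3 (real, on the circle |z| = r):
  p(3) = (3)·3^0 + (-3)·3^1 + (0)·3^2 + (-3)·3^3 = -87.
  |p(3)| = 87.
Check: |p(3)| = 87 ≤ 93 = M_tri(3). ✓ Equality does not hold at z = 3 (the coefficients have mixed signs, so the terms do not all align in phase there).

M_tri(3) = 93; |p(3)| = 87; equality at z=3: no.


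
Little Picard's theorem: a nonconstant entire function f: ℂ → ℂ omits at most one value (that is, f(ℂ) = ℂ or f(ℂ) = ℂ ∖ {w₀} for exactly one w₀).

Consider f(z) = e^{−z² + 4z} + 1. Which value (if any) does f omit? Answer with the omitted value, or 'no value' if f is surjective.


Little Picard bounds the complement of f(ℂ) to at most one point.
The exponent g(z) = −z² + 4z is a nonconstant polynomial, hence surjective onto ℂ. So e^{g(z)} takes every value in {e^w : w ∈ ℂ} = ℂ ∖ {0}. Adding 1 shifts the range to ℂ ∖ {1}. f omits exactly 1.

Omitted value: 1.


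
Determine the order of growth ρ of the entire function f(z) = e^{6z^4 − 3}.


|e^{6z^4 − 3}| = e^{Re(6·z^4) + -3} ≤ e^{6|z|^4 + -3} = e^{6r^4 + -3} on |z| = r, so ρ ≤ 4. Choosing z on |z|=r so that 6·z^4 is real positive (always possible by picking arg z appropriately) gives |f(z)| = e^{6r^4 + -3}, matching the bound. The additive constant -3 does not affect log log M(r) ~ 4·log r. Hence ρ = 4.
Therefore ρ = 4.

Order ρ = 4.


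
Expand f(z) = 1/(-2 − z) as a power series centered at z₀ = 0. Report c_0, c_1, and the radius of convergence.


Let w = z − z₀, so z = z₀ + w.
Then -2 − z = -2 − (z₀ + w) = (-2 − z₀) − w = -2 − w.
f(z) = 1/(-2 − w) = (1/(-2)) · 1/(1 − w/(-2)) = Σ_{n≥0} w^n / (-2)^(n+1).
So c_n = 1/(-2)^(n+1):
  c_0 = 1/(-2)^1 = -1/2.
  c_1 = 1/(-2)^2 = 1/4.
The series is valid for |w/d| < 1, i.e. |z − z₀| < |d|.
Radius of convergence: R = |-2 − z₀| = |-2| = 2 (distance from z₀ to the singularity z = -2).

c_0 = -1/2, c_1 = 1/4; R = 2.


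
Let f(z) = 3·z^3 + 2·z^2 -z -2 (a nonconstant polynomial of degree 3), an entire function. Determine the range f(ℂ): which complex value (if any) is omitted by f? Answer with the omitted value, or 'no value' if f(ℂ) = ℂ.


Little Picard bounds the complement of f(ℂ) to at most one point.
For every w ∈ ℂ, the equation p(z) − w = 0 is a nonconstant polynomial in z and hence has at least one root by the fundamental theorem of algebra. So p is surjective onto ℂ, omitting no value.

Omitted value: no value.


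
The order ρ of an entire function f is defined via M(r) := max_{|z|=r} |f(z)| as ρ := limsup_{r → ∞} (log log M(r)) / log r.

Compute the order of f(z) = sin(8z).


sin(w) is a linear combination of e^{iw} and e^{−iw} (or e^w, e^{−w} in the hyperbolic case), so |sin(w)| ≤ e^{|w|}. With w = 8z, |w| ≤ 8|z| + 0 = 8r + 0 on |z| = r, giving M(r) ≤ e^{8r + 0}, so ρ ≤ 1. On a suitable ray (z = it for sin/cos; z = t for sinh/cosh, t real → ∞), |sin(8z)| grows like e^{8|t|}/2, so ρ ≥ 1. Hence ρ = 1.
Therefore ρ = 1.

Order ρ = 1.


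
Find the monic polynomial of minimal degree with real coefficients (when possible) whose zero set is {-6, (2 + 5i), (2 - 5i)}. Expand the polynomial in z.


The polynomial is p(z) = ∏_{α ∈ S} (z − α), where S = {-6, (2 + 5i), (2 - 5i)}.
Expanding the product yields: p(z) = z^3 + 2·z^2 + 5·z + 174.
Note conjugate pairs combine to real quadratics: (z − (2+5i))(z − (2−5i)) = z² − 4z + 29.
The resulting polynomial has degree 3 and real coefficients as required.

p(z) = z^3 + 2·z^2 + 5·z + 174.


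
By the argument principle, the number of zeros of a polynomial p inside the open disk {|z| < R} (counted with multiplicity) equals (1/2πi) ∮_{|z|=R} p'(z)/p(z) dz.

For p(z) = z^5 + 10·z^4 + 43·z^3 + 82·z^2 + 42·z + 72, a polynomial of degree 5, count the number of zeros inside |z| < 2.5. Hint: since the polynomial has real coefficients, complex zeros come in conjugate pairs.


The zeros of p are: (-3 + 3i), (-3 - 3i), -4, (0 + 1i), (0 - 1i).
Their magnitudes are: 4.243, 4.243, 4, 1, 1.
Zeros with |z| < R = 2.5: (0 + 1i), (0 - 1i).
Count = 2.
By the argument principle, (1/2πi) ∮_{|z|=R} p'(z)/p(z) dz equals exactly this count.

Number of zeros inside |z| < 2.5: 2.


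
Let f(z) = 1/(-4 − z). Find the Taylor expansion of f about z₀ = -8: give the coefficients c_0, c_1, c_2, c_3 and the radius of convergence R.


Let w = z − z₀, so z = z₀ + w.
Then -4 − z = -4 − (z₀ + w) = (-4 − z₀) − w = 4 − w.
f(z) = 1/(4 − w) = (1/(4)) · 1/(1 − w/(4)) = Σ_{n≥0} w^n / (4)^(n+1).
So c_n = 1/(4)^(n+1):
  c_0 = 1/(4)^1 = 1/4.
  c_1 = 1/(4)^2 = 1/16.
  c_2 = 1/(4)^3 = 1/64.
  c_3 = 1/(4)^4 = 1/256.
The series is valid for |w/d| < 1, i.e. |z − z₀| < |d|.
Radius of convergence: R = |-4 − z₀| = |4| = 4 (distance from z₀ to the singularity z = -4).

c_0 = 1/4, c_1 = 1/16, c_2 = 1/64, c_3 = 1/256; R = 4.


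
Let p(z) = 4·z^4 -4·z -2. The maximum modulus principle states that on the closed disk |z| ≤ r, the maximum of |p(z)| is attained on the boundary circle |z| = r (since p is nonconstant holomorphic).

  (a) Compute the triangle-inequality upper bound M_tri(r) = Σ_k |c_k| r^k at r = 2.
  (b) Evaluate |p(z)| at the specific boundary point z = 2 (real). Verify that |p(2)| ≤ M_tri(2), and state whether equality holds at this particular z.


Coefficients: c_0 = -2, c_1 = -4, c_2 = 0, c_3 = 0, c_4 = 4. Radius r = 2.
Part (a). Triangle bound: M_tri(r) = Σ_k |c_k| r^k
  = |-2|·2^0 + |-4|·2^1 + |0|·2^2 + |0|·2^3 + |4|·2^4
  = 2 + 8 + 0 + 0 + 64 = 74.
This bounds M(r) := max_{|z|=r} |p(z)| from above; equality holds iff all terms c_k z^k can be made to align in phase at a single z on |z|=r.
Part (b). At z = 2 (real, on the circle |z| = r):
  p(2) = (-2)·2^0 + (-4)·2^1 + (0)·2^2 + (0)·2^3 + (4)·2^4 = 54.
  |p(2)| = 54.
Check: |p(2)| = 54 ≤ 74 = M_tri(2). ✓ Equality does not hold at z = 2 (the coefficients have mixed signs, so the terms do not all align in phase there).

M_tri(2) = 74; |p(2)| = 54; equality at z=2: no.


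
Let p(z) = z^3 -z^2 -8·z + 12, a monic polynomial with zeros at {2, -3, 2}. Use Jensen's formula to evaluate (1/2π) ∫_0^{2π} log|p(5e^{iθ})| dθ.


Zeros: -3, 2, 2; r = 5.
Inside |z| < r: -3, 2, 2. Outside (|z| ≥ r): ∅.
p(0) = 12, so log|p(0)| = log(12) = 2.4849.
Apply Jensen: I(r) = log|p(0)| + Σ_k log(r/|z_k|), summed over zeros inside |z| < r.
  log(r/|z_k|) for z_k = 2: log(5/2) = 0.9163
  log(r/|z_k|) for z_k = -3: log(5/3) = 0.5108
  log(r/|z_k|) for z_k = 2: log(5/2) = 0.9163
Sum over inside zeros: 2.3434.
I(r) = log|p(0)| + (inside sum) = 2.4849 + 2.3434 = 4.8283.
Closed form (all zeros inside, monic): I(r) = n·log(r) = 3·log(5) = 4.8283. ✓

I(r) ≈ 4.8283.


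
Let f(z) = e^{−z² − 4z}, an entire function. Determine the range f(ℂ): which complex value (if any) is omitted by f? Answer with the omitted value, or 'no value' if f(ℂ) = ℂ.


Little Picard bounds the complement of f(ℂ) to at most one point.
The exponent g(z) = −z² − 4z is a nonconstant polynomial, hence surjective onto ℂ. So e^{g(z)} takes every value in {e^w : w ∈ ℂ} = ℂ ∖ {0}. Adding 0 shifts the range to ℂ ∖ {0}. f omits exactly 0.

Omitted value: 0.
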